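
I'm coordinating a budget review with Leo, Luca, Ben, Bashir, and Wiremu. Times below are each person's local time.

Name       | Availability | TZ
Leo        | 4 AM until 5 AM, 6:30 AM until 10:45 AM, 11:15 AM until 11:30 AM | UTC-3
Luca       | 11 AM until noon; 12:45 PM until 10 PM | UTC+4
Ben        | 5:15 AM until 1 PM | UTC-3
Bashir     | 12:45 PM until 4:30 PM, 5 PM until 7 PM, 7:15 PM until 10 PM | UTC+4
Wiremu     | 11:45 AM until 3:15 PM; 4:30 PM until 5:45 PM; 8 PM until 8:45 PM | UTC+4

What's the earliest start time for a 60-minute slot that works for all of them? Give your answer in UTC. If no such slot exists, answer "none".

Leo in UTC: 07:00-08:00, 09:30-13:45, 14:15-14:30 (add 3h to convert from UTC-3).
Luca in UTC: 07:00-08:00, 08:45-18:00 (subtract 4h to convert from UTC+4).
Ben in UTC: 08:15-16:00 (add 3h to convert from UTC-3).
Bashir in UTC: 08:45-12:30, 13:00-15:00, 15:15-18:00 (subtract 4h to convert from UTC+4).
Wiremu in UTC: 07:45-11:15, 12:30-13:45, 16:00-16:45 (subtract 4h to convert from UTC+4).
Leo ∩ Luca: 07:00-08:00, 09:30-13:45, 14:15-14:30.
Leo ∩ Luca ∩ Ben: 09:30-13:45, 14:15-14:30.
Leo ∩ Luca ∩ Ben ∩ Bashir: 09:30-12:30, 13:00-13:45, 14:15-14:30.
Leo ∩ Luca ∩ Ben ∩ Bashir ∩ Wiremu: 09:30-11:15, 13:00-13:45.
The first common window of at least 60 minutes is 09:30-11:15, so the earliest start is 09:30.

09:30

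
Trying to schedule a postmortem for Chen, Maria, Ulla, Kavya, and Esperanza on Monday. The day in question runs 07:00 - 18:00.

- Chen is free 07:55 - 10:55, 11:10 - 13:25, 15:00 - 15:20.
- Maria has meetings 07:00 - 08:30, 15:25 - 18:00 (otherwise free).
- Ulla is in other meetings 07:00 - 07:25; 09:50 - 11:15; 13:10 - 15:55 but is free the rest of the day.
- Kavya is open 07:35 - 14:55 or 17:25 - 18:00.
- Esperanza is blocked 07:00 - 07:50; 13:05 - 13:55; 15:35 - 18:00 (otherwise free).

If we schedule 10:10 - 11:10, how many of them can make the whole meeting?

Chen free: 07:55-10:55, 11:10-13:25, 15:00-15:20.
Maria free: 08:30-15:25 (invert busy blocks within the working day).
Ulla free: 07:25-09:50, 11:15-13:10, 15:55-18:00 (invert busy blocks within the working day).
Kavya free: 07:35-14:55, 17:25-18:00.
Esperanza free: 07:50-13:05, 13:55-15:35 (invert busy blocks within the working day).
Maria, Kavya, and Esperanza can make the full 10:10-11:10 slot — that's 3.

3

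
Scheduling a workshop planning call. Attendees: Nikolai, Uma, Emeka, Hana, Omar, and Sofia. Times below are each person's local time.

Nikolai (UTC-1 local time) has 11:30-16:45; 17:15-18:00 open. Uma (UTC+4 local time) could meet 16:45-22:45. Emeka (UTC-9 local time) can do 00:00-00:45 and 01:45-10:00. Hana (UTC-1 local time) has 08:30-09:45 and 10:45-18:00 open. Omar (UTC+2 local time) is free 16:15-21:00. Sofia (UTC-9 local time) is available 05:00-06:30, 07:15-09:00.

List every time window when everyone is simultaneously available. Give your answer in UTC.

Nikolai in UTC: 12:30-17:45, 18:15-19:00 (add 1h to convert from UTC-1).
Uma in UTC: 12:45-18:45 (subtract 4h to convert from UTC+4).
Emeka in UTC: 09:00-09:45, 10:45-19:00 (add 9h to convert from UTC-9).
Hana in UTC: 09:30-10:45, 11:45-19:00 (add 1h to convert from UTC-1).
Omar in UTC: 14:15-19:00 (subtract 2h to convert from UTC+2).
Sofia in UTC: 14:00-15:30, 16:15-18:00 (add 9h to convert from UTC-9).
Nikolai ∩ Uma: 12:45-17:45, 18:15-18:45.
Nikolai ∩ Uma ∩ Emeka: 12:45-17:45, 18:15-18:45.
Nikolai ∩ Uma ∩ Emeka ∩ Hana: 12:45-17:45, 18:15-18:45.
Nikolai ∩ Uma ∩ Emeka ∩ Hana ∩ Omar: 14:15-17:45, 18:15-18:45.
Nikolai ∩ Uma ∩ Emeka ∩ Hana ∩ Omar ∩ Sofia: 14:15-15:30, 16:15-17:45.
So the common availability across everyone is 14:15-15:30, 16:15-17:45.

14:15-15:30, 16:15-17:45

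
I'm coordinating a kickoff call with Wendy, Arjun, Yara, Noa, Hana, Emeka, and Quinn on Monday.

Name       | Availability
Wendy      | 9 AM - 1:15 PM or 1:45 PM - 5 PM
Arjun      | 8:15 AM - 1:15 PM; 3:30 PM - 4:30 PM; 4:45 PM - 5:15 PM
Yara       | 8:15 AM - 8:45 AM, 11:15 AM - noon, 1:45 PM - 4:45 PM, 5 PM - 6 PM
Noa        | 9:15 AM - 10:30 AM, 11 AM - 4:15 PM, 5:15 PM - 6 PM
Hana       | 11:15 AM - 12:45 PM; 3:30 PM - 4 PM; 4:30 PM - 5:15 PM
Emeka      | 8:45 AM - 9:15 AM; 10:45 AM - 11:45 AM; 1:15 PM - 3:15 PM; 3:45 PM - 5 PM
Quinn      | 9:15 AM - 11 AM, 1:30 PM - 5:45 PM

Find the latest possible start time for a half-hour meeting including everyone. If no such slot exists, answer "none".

Wendy ∩ Arjun: 09:00-13:15, 15:30-16:30, 16:45-17:00.
Wendy ∩ Arjun ∩ Yara: 11:15-12:00, 15:30-16:30.
Wendy ∩ Arjun ∩ Yara ∩ Noa: 11:15-12:00, 15:30-16:15.
Wendy ∩ Arjun ∩ Yara ∩ Noa ∩ Hana: 11:15-12:00, 15:30-16:00.
Wendy ∩ Arjun ∩ Yara ∩ Noa ∩ Hana ∩ Emeka: 11:15-11:45, 15:45-16:00.
Wendy ∩ Arjun ∩ Yara ∩ Noa ∩ Hana ∩ Emeka ∩ Quinn: 15:45-16:00.
No common window is at least 30 minutes long.

none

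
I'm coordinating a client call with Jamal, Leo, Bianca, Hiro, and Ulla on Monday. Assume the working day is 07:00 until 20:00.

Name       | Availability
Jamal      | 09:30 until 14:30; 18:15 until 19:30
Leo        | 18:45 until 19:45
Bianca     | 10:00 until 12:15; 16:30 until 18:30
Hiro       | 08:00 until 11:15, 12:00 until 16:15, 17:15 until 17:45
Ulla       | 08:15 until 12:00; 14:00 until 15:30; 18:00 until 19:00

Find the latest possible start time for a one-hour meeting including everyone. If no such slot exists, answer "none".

none

Jamal ∩ Leo: 18:45-19:30.
Jamal ∩ Leo ∩ Bianca: ∅.
Jamal ∩ Leo ∩ Bianca ∩ Hiro: ∅.
Jamal ∩ Leo ∩ Bianca ∩ Hiro ∩ Ulla: ∅.
There is no time when everyone is free.
No common window is at least 60 minutes long.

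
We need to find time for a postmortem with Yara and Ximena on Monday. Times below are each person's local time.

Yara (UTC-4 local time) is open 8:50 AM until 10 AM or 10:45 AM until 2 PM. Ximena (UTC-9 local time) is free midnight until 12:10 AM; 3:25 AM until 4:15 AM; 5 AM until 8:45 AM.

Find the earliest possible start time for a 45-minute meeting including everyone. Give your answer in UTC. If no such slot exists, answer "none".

Yara in UTC: 12:50-14:00, 14:45-18:00 (add 4h to convert from UTC-4).
Ximena in UTC: 09:00-09:10, 12:25-13:15, 14:00-17:45 (add 9h to convert from UTC-9).
Yara ∩ Ximena: 12:50-13:15, 14:45-17:45.
The first common window of at least 45 minutes is 14:45-17:45, so the earliest start is 14:45.

14:45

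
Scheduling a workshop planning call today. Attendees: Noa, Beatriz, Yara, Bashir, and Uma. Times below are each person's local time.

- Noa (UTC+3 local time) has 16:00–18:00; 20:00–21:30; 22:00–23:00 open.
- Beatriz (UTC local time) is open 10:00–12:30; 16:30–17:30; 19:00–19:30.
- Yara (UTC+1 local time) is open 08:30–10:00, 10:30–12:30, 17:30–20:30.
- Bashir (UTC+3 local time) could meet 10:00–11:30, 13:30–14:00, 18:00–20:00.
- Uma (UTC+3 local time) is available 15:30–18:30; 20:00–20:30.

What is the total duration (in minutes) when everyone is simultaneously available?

0

Noa in UTC: 13:00-15:00, 17:00-18:30, 19:00-20:00 (subtract 3h to convert from UTC+3).
Beatriz in UTC: 10:00-12:30, 16:30-17:30, 19:00-19:30.
Yara in UTC: 07:30-09:00, 09:30-11:30, 16:30-19:30 (subtract 1h to convert from UTC+1).
Bashir in UTC: 07:00-08:30, 10:30-11:00, 15:00-17:00 (subtract 3h to convert from UTC+3).
Uma in UTC: 12:30-15:30, 17:00-17:30 (subtract 3h to convert from UTC+3).
Noa ∩ Beatriz: 17:00-17:30, 19:00-19:30.
Noa ∩ Beatriz ∩ Yara: 17:00-17:30, 19:00-19:30.
Noa ∩ Beatriz ∩ Yara ∩ Bashir: ∅.
Noa ∩ Beatriz ∩ Yara ∩ Bashir ∩ Uma: ∅.
There is no time when everyone is free.
There is no common window, so the total is 0 minutes.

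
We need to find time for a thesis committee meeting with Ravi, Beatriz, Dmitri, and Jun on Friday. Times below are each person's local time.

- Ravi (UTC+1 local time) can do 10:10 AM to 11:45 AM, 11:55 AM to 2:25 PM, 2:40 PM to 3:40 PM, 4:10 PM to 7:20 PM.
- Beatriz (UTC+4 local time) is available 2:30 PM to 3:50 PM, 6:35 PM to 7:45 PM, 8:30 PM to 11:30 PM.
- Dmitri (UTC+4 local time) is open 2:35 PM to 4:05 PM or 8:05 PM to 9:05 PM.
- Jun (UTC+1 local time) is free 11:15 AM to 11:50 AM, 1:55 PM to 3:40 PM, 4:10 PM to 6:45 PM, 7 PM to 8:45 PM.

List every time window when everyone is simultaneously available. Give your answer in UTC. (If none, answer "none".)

10:35-10:45, 16:30-17:05

Ravi in UTC: 09:10-10:45, 10:55-13:25, 13:40-14:40, 15:10-18:20 (subtract 1h to convert from UTC+1).
Beatriz in UTC: 10:30-11:50, 14:35-15:45, 16:30-19:30 (subtract 4h to convert from UTC+4).
Dmitri in UTC: 10:35-12:05, 16:05-17:05 (subtract 4h to convert from UTC+4).
Jun in UTC: 10:15-10:50, 12:55-14:40, 15:10-17:45, 18:00-19:45 (subtract 1h to convert from UTC+1).
Ravi ∩ Beatriz: 10:30-10:45, 10:55-11:50, 14:35-14:40, 15:10-15:45, 16:30-18:20.
Ravi ∩ Beatriz ∩ Dmitri: 10:35-10:45, 10:55-11:50, 16:30-17:05.
Ravi ∩ Beatriz ∩ Dmitri ∩ Jun: 10:35-10:45, 16:30-17:05.
So the common availability across everyone is 10:35-10:45, 16:30-17:05.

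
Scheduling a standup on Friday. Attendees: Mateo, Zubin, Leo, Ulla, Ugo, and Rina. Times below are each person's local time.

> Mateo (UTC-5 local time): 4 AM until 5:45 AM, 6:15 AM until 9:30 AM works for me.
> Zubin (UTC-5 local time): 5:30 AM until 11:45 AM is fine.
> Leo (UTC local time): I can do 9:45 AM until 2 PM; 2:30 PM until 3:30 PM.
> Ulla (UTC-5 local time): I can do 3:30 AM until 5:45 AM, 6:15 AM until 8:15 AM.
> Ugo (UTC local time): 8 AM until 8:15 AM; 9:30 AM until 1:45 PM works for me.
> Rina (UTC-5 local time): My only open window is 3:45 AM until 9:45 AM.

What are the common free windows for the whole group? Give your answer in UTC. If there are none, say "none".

Mateo in UTC: 09:00-10:45, 11:15-14:30 (add 5h to convert from UTC-5).
Zubin in UTC: 10:30-16:45 (add 5h to convert from UTC-5).
Leo in UTC: 09:45-14:00, 14:30-15:30.
Ulla in UTC: 08:30-10:45, 11:15-13:15 (add 5h to convert from UTC-5).
Ugo in UTC: 08:00-08:15, 09:30-13:45.
Rina in UTC: 08:45-14:45 (add 5h to convert from UTC-5).
Mateo ∩ Zubin: 10:30-10:45, 11:15-14:30.
Mateo ∩ Zubin ∩ Leo: 10:30-10:45, 11:15-14:00.
Mateo ∩ Zubin ∩ Leo ∩ Ulla: 10:30-10:45, 11:15-13:15.
Mateo ∩ Zubin ∩ Leo ∩ Ulla ∩ Ugo: 10:30-10:45, 11:15-13:15.
Mateo ∩ Zubin ∩ Leo ∩ Ulla ∩ Ugo ∩ Rina: 10:30-10:45, 11:15-13:15.

10:30-10:45, 11:15-13:15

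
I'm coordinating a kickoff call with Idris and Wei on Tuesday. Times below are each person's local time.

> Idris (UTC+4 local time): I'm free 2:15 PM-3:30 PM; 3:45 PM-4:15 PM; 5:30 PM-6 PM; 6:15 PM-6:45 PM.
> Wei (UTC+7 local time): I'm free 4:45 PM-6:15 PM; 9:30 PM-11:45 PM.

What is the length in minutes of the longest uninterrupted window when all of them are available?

60

Idris in UTC: 10:15-11:30, 11:45-12:15, 13:30-14:00, 14:15-14:45 (subtract 4h to convert from UTC+4).
Wei in UTC: 09:45-11:15, 14:30-16:45 (subtract 7h to convert from UTC+7).
Idris ∩ Wei: 10:15-11:15, 14:30-14:45.
The longest is 10:15-11:15 at 60 minutes.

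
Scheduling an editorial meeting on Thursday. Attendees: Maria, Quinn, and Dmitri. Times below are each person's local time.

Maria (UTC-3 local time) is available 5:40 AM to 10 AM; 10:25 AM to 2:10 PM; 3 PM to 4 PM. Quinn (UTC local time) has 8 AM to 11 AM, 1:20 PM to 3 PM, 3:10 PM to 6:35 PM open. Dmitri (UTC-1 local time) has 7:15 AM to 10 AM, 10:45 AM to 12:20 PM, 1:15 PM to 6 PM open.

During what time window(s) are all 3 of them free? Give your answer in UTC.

08:40-11:00, 14:15-15:00, 15:10-17:10, 18:00-18:35

Maria in UTC: 08:40-13:00, 13:25-17:10, 18:00-19:00 (add 3h to convert from UTC-3).
Quinn in UTC: 08:00-11:00, 13:20-15:00, 15:10-18:35.
Dmitri in UTC: 08:15-11:00, 11:45-13:20, 14:15-19:00 (add 1h to convert from UTC-1).
Maria ∩ Quinn: 08:40-11:00, 13:25-15:00, 15:10-17:10, 18:00-18:35.
Maria ∩ Quinn ∩ Dmitri: 08:40-11:00, 14:15-15:00, 15:10-17:10, 18:00-18:35.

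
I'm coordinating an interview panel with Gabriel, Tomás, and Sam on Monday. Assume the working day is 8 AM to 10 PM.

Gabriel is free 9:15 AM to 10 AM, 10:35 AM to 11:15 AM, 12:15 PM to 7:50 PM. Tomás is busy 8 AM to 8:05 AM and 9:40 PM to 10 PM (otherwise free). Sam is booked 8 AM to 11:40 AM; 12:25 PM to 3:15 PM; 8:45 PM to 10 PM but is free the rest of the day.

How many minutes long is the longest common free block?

Gabriel free: 09:15-10:00, 10:35-11:15, 12:15-19:50.
Tomás free: 08:05-21:40 (invert busy blocks within the working day).
Sam free: 11:40-12:25, 15:15-20:45 (invert busy blocks within the working day).
Gabriel ∩ Tomás: 09:15-10:00, 10:35-11:15, 12:15-19:50.
Gabriel ∩ Tomás ∩ Sam: 12:15-12:25, 15:15-19:50.
Those are the intersection windows.
The longest is 15:15-19:50 at 275 minutes.

275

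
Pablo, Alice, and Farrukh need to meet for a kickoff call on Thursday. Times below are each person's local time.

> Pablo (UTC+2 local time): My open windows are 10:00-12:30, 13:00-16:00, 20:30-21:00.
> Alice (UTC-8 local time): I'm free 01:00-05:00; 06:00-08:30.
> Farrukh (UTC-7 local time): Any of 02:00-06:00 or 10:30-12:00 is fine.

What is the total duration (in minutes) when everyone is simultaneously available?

210

Pablo in UTC: 08:00-10:30, 11:00-14:00, 18:30-19:00 (subtract 2h to convert from UTC+2).
Alice in UTC: 09:00-13:00, 14:00-16:30 (add 8h to convert from UTC-8).
Farrukh in UTC: 09:00-13:00, 17:30-19:00 (add 7h to convert from UTC-7).
Pablo ∩ Alice: 09:00-10:30, 11:00-13:00.
Pablo ∩ Alice ∩ Farrukh: 09:00-10:30, 11:00-13:00.
Summing the common windows: 90 + 120 = 210 minutes.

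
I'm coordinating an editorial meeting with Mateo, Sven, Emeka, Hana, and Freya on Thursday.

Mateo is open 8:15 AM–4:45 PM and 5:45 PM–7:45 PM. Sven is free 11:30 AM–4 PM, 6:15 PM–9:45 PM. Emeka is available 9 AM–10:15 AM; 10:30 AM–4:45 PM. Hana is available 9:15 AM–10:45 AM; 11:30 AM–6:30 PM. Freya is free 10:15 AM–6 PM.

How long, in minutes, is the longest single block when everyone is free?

Mateo ∩ Sven: 11:30-16:00, 18:15-19:45.
Mateo ∩ Sven ∩ Emeka: 11:30-16:00.
Mateo ∩ Sven ∩ Emeka ∩ Hana: 11:30-16:00.
Mateo ∩ Sven ∩ Emeka ∩ Hana ∩ Freya: 11:30-16:00.
So the common availability across everyone is 11:30-16:00.
The longest is 11:30-16:00 at 270 minutes.

270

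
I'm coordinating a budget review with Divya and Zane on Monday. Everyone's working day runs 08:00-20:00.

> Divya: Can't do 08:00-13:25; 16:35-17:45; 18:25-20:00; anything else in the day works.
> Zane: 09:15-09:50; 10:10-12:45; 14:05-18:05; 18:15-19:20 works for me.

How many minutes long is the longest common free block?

Divya free: 13:25-16:35, 17:45-18:25 (invert busy blocks within the working day).
Zane free: 09:15-09:50, 10:10-12:45, 14:05-18:05, 18:15-19:20.
Divya ∩ Zane: 14:05-16:35, 17:45-18:05, 18:15-18:25.
The longest is 14:05-16:35 at 150 minutes.

150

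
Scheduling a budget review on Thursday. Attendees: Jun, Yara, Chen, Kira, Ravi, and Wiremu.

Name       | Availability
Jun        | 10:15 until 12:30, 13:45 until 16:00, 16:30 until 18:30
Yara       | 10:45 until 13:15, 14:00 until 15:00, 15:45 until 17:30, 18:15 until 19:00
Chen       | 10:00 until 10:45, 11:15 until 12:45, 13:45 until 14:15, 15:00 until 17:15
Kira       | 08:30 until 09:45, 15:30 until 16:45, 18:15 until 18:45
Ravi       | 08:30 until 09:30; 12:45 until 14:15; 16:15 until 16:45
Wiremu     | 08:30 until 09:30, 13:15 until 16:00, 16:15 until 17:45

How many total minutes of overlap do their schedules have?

15

Jun ∩ Yara: 10:45-12:30, 14:00-15:00, 15:45-16:00, 16:30-17:30, 18:15-18:30.
Jun ∩ Yara ∩ Chen: 11:15-12:30, 14:00-14:15, 15:45-16:00, 16:30-17:15.
Jun ∩ Yara ∩ Chen ∩ Kira: 15:45-16:00, 16:30-16:45.
Jun ∩ Yara ∩ Chen ∩ Kira ∩ Ravi: 16:30-16:45.
Jun ∩ Yara ∩ Chen ∩ Kira ∩ Ravi ∩ Wiremu: 16:30-16:45.
That's a single block of 15 minutes.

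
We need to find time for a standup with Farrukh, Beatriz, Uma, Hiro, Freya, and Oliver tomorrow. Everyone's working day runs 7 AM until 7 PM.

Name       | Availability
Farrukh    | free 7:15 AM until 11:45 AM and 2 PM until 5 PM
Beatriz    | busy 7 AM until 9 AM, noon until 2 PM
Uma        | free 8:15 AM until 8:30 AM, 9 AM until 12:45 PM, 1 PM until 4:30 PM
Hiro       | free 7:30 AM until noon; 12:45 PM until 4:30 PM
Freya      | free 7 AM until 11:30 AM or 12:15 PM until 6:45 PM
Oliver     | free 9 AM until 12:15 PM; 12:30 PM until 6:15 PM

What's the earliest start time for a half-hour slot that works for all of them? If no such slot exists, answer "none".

09:00

Farrukh free: 07:15-11:45, 14:00-17:00.
Beatriz free: 09:00-12:00, 14:00-19:00 (invert busy blocks within the working day).
Uma free: 08:15-08:30, 09:00-12:45, 13:00-16:30.
Hiro free: 07:30-12:00, 12:45-16:30.
Freya free: 07:00-11:30, 12:15-18:45.
Oliver free: 09:00-12:15, 12:30-18:15.
Farrukh ∩ Beatriz: 09:00-11:45, 14:00-17:00.
Farrukh ∩ Beatriz ∩ Uma: 09:00-11:45, 14:00-16:30.
Farrukh ∩ Beatriz ∩ Uma ∩ Hiro: 09:00-11:45, 14:00-16:30.
Farrukh ∩ Beatriz ∩ Uma ∩ Hiro ∩ Freya: 09:00-11:30, 14:00-16:30.
Farrukh ∩ Beatriz ∩ Uma ∩ Hiro ∩ Freya ∩ Oliver: 09:00-11:30, 14:00-16:30.
The first common window of at least 30 minutes is 09:00-11:30, so the earliest start is 09:00.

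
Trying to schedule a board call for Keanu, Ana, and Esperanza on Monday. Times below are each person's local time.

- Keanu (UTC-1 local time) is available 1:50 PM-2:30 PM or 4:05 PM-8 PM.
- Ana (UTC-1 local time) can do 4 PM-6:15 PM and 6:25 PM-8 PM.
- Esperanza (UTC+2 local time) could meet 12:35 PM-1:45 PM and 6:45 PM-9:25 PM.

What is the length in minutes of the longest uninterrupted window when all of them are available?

Keanu in UTC: 14:50-15:30, 17:05-21:00 (add 1h to convert from UTC-1).
Ana in UTC: 17:00-19:15, 19:25-21:00 (add 1h to convert from UTC-1).
Esperanza in UTC: 10:35-11:45, 16:45-19:25 (subtract 2h to convert from UTC+2).
Keanu ∩ Ana: 17:05-19:15, 19:25-21:00.
Keanu ∩ Ana ∩ Esperanza: 17:05-19:15.
The longest is 17:05-19:15 at 130 minutes.

130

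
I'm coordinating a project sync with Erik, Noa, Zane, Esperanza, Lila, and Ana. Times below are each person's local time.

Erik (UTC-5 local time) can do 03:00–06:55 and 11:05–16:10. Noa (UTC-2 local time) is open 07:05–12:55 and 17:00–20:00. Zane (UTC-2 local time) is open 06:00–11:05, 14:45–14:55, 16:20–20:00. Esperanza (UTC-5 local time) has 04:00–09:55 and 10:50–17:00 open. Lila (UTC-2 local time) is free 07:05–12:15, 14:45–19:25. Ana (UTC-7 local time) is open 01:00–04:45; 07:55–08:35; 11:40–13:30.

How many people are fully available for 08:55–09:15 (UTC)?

Erik in UTC: 08:00-11:55, 16:05-21:10 (add 5h to convert from UTC-5).
Noa in UTC: 09:05-14:55, 19:00-22:00 (add 2h to convert from UTC-2).
Zane in UTC: 08:00-13:05, 16:45-16:55, 18:20-22:00 (add 2h to convert from UTC-2).
Esperanza in UTC: 09:00-14:55, 15:50-22:00 (add 5h to convert from UTC-5).
Lila in UTC: 09:05-14:15, 16:45-21:25 (add 2h to convert from UTC-2).
Ana in UTC: 08:00-11:45, 14:55-15:35, 18:40-20:30 (add 7h to convert from UTC-7).
Erik, Zane, and Ana can make the full 08:55-09:15 slot — that's 3.

3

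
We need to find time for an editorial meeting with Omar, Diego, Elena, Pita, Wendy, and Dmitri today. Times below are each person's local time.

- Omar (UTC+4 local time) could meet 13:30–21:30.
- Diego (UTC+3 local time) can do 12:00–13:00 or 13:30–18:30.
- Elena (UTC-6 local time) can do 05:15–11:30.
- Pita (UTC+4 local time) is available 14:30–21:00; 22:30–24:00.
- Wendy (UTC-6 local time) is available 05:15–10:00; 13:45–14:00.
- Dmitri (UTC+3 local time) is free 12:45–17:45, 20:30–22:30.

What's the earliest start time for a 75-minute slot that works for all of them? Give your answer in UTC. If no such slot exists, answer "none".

Omar in UTC: 09:30-17:30 (subtract 4h to convert from UTC+4).
Diego in UTC: 09:00-10:00, 10:30-15:30 (subtract 3h to convert from UTC+3).
Elena in UTC: 11:15-17:30 (add 6h to convert from UTC-6).
Pita in UTC: 10:30-17:00, 18:30-20:00 (subtract 4h to convert from UTC+4).
Wendy in UTC: 11:15-16:00, 19:45-20:00 (add 6h to convert from UTC-6).
Dmitri in UTC: 09:45-14:45, 17:30-19:30 (subtract 3h to convert from UTC+3).
Omar ∩ Diego: 09:30-10:00, 10:30-15:30.
Omar ∩ Diego ∩ Elena: 11:15-15:30.
Omar ∩ Diego ∩ Elena ∩ Pita: 11:15-15:30.
Omar ∩ Diego ∩ Elena ∩ Pita ∩ Wendy: 11:15-15:30.
Omar ∩ Diego ∩ Elena ∩ Pita ∩ Wendy ∩ Dmitri: 11:15-14:45.
Those are the intersection windows.
The first common window of at least 75 minutes is 11:15-14:45, so the earliest start is 11:15.

11:15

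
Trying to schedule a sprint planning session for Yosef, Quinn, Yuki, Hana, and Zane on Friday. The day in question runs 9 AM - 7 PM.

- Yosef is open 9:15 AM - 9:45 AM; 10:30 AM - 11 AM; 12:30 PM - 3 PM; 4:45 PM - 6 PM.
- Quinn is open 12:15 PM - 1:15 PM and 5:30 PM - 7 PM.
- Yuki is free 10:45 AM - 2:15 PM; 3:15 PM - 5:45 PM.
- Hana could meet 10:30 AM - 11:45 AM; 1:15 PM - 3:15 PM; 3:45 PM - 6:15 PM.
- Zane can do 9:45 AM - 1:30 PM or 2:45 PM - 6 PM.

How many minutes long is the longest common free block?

15

Yosef ∩ Quinn: 12:30-13:15, 17:30-18:00.
Yosef ∩ Quinn ∩ Yuki: 12:30-13:15, 17:30-17:45.
Yosef ∩ Quinn ∩ Yuki ∩ Hana: 17:30-17:45.
Yosef ∩ Quinn ∩ Yuki ∩ Hana ∩ Zane: 17:30-17:45.
So the common availability across everyone is 17:30-17:45.
The longest is 17:30-17:45 at 15 minutes.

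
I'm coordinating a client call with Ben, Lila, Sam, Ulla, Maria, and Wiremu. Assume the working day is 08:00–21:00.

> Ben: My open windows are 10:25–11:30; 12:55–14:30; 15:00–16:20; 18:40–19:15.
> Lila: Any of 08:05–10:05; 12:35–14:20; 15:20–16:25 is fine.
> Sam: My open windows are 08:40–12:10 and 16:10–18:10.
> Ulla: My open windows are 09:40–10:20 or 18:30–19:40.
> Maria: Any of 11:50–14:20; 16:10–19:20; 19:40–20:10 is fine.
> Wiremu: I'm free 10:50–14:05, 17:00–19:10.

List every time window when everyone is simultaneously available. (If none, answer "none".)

Ben ∩ Lila: 12:55-14:20, 15:20-16:20.
Ben ∩ Lila ∩ Sam: 16:10-16:20.
Ben ∩ Lila ∩ Sam ∩ Ulla: ∅.
Ben ∩ Lila ∩ Sam ∩ Ulla ∩ Maria: ∅.
Ben ∩ Lila ∩ Sam ∩ Ulla ∩ Maria ∩ Wiremu: ∅.
There is no time when everyone is free.

none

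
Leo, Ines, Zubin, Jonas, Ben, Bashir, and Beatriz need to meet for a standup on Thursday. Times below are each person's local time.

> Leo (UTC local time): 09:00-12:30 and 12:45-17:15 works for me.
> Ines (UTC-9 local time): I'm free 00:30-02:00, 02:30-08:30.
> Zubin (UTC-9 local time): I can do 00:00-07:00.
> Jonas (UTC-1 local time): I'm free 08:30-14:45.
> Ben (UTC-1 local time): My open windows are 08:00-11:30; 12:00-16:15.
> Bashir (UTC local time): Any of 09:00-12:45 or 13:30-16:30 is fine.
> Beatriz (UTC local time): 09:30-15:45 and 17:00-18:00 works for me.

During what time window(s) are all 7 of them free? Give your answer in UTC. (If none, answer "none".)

Leo in UTC: 09:00-12:30, 12:45-17:15.
Ines in UTC: 09:30-11:00, 11:30-17:30 (add 9h to convert from UTC-9).
Zubin in UTC: 09:00-16:00 (add 9h to convert from UTC-9).
Jonas in UTC: 09:30-15:45 (add 1h to convert from UTC-1).
Ben in UTC: 09:00-12:30, 13:00-17:15 (add 1h to convert from UTC-1).
Bashir in UTC: 09:00-12:45, 13:30-16:30.
Beatriz in UTC: 09:30-15:45, 17:00-18:00.
Leo ∩ Ines: 09:30-11:00, 11:30-12:30, 12:45-17:15.
Leo ∩ Ines ∩ Zubin: 09:30-11:00, 11:30-12:30, 12:45-16:00.
Leo ∩ Ines ∩ Zubin ∩ Jonas: 09:30-11:00, 11:30-12:30, 12:45-15:45.
Leo ∩ Ines ∩ Zubin ∩ Jonas ∩ Ben: 09:30-11:00, 11:30-12:30, 13:00-15:45.
Leo ∩ Ines ∩ Zubin ∩ Jonas ∩ Ben ∩ Bashir: 09:30-11:00, 11:30-12:30, 13:30-15:45.
Leo ∩ Ines ∩ Zubin ∩ Jonas ∩ Ben ∩ Bashir ∩ Beatriz: 09:30-11:00, 11:30-12:30, 13:30-15:45.

09:30-11:00, 11:30-12:30, 13:30-15:45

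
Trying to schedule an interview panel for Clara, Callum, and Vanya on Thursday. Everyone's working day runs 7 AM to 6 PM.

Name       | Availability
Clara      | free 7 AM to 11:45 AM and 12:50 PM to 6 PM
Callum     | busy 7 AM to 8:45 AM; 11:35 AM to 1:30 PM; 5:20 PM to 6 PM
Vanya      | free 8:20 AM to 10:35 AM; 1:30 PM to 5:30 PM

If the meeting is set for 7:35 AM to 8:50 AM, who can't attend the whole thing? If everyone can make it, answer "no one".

Callum, Vanya

Clara free: 07:00-11:45, 12:50-18:00.
Callum free: 08:45-11:35, 13:30-17:20 (invert busy blocks within the working day).
Vanya free: 08:20-10:35, 13:30-17:30.
Clara: free for 07:35-08:50. Callum: not fully free for 07:35-08:50. Vanya: not fully free for 07:35-08:50.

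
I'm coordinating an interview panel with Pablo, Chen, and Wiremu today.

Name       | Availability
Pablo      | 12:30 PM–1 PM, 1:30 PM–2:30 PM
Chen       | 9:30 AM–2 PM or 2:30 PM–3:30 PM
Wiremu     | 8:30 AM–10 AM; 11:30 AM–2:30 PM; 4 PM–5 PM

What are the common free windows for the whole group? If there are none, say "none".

Pablo ∩ Chen: 12:30-13:00, 13:30-14:00.
Pablo ∩ Chen ∩ Wiremu: 12:30-13:00, 13:30-14:00.

12:30-13:00, 13:30-14:00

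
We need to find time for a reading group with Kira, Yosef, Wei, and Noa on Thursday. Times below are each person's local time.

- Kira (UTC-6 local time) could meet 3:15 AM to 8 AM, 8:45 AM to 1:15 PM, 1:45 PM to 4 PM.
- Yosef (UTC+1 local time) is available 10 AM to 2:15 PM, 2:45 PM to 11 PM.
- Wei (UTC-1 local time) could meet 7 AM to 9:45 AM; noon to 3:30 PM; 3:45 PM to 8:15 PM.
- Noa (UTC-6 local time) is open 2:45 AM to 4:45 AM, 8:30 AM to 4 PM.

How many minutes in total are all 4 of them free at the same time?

435

Kira in UTC: 09:15-14:00, 14:45-19:15, 19:45-22:00 (add 6h to convert from UTC-6).
Yosef in UTC: 09:00-13:15, 13:45-22:00 (subtract 1h to convert from UTC+1).
Wei in UTC: 08:00-10:45, 13:00-16:30, 16:45-21:15 (add 1h to convert from UTC-1).
Noa in UTC: 08:45-10:45, 14:30-22:00 (add 6h to convert from UTC-6).
Kira ∩ Yosef: 09:15-13:15, 13:45-14:00, 14:45-19:15, 19:45-22:00.
Kira ∩ Yosef ∩ Wei: 09:15-10:45, 13:00-13:15, 13:45-14:00, 14:45-16:30, 16:45-19:15, 19:45-21:15.
Kira ∩ Yosef ∩ Wei ∩ Noa: 09:15-10:45, 14:45-16:30, 16:45-19:15, 19:45-21:15.
Summing the common windows: 90 + 105 + 150 + 90 = 435 minutes.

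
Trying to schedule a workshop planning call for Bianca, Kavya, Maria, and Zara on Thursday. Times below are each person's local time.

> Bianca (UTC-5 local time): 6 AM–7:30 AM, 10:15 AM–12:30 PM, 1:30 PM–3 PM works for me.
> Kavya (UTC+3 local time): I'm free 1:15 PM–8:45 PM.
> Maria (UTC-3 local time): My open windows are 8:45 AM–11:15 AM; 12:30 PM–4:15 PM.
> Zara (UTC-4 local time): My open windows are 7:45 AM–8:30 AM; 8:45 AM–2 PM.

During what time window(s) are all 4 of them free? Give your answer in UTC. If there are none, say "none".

Bianca in UTC: 11:00-12:30, 15:15-17:30, 18:30-20:00 (add 5h to convert from UTC-5).
Kavya in UTC: 10:15-17:45 (subtract 3h to convert from UTC+3).
Maria in UTC: 11:45-14:15, 15:30-19:15 (add 3h to convert from UTC-3).
Zara in UTC: 11:45-12:30, 12:45-18:00 (add 4h to convert from UTC-4).
Bianca ∩ Kavya: 11:00-12:30, 15:15-17:30.
Bianca ∩ Kavya ∩ Maria: 11:45-12:30, 15:30-17:30.
Bianca ∩ Kavya ∩ Maria ∩ Zara: 11:45-12:30, 15:30-17:30.

11:45-12:30, 15:30-17:30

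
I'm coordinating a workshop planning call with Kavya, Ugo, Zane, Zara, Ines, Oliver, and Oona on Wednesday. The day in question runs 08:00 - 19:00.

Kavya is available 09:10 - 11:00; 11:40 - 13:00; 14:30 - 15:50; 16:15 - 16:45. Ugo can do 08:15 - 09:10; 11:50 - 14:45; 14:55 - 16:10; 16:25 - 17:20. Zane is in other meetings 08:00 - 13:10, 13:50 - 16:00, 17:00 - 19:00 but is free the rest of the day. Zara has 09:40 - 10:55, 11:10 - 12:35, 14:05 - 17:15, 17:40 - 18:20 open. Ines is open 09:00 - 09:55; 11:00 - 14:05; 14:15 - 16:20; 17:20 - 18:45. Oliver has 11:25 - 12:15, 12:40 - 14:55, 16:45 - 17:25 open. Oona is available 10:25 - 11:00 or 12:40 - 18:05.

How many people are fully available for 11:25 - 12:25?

2

Kavya free: 09:10-11:00, 11:40-13:00, 14:30-15:50, 16:15-16:45.
Ugo free: 08:15-09:10, 11:50-14:45, 14:55-16:10, 16:25-17:20.
Zane free: 13:10-13:50, 16:00-17:00 (invert busy blocks within the working day).
Zara free: 09:40-10:55, 11:10-12:35, 14:05-17:15, 17:40-18:20.
Ines free: 09:00-09:55, 11:00-14:05, 14:15-16:20, 17:20-18:45.
Oliver free: 11:25-12:15, 12:40-14:55, 16:45-17:25.
Oona free: 10:25-11:00, 12:40-18:05.
Zara and Ines can make the full 11:25-12:25 slot — that's 2.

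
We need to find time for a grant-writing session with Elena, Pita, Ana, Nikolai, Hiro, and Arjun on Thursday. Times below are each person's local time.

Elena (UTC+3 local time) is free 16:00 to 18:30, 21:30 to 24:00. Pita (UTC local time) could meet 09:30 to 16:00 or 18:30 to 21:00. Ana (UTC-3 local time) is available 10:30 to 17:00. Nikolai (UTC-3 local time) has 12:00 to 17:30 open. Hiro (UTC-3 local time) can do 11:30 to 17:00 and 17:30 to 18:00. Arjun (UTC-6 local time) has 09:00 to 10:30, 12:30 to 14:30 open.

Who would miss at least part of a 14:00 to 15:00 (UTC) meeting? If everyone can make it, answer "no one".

Elena in UTC: 13:00-15:30, 18:30-21:00 (subtract 3h to convert from UTC+3).
Pita in UTC: 09:30-16:00, 18:30-21:00.
Ana in UTC: 13:30-20:00 (add 3h to convert from UTC-3).
Nikolai in UTC: 15:00-20:30 (add 3h to convert from UTC-3).
Hiro in UTC: 14:30-20:00, 20:30-21:00 (add 3h to convert from UTC-3).
Arjun in UTC: 15:00-16:30, 18:30-20:30 (add 6h to convert from UTC-6).
Elena: free for 14:00-15:00. Pita: free for 14:00-15:00. Ana: free for 14:00-15:00. Nikolai: not fully free for 14:00-15:00. Hiro: not fully free for 14:00-15:00. Arjun: not fully free for 14:00-15:00.

Arjun, Hiro, Nikolai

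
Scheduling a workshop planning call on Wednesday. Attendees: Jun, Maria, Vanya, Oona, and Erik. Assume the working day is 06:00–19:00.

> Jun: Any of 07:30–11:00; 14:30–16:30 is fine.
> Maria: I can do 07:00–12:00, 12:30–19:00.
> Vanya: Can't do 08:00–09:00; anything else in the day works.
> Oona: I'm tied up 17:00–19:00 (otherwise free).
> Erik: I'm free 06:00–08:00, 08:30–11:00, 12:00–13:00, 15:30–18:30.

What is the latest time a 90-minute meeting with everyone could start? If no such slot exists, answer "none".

09:30

Jun free: 07:30-11:00, 14:30-16:30.
Maria free: 07:00-12:00, 12:30-19:00.
Vanya free: 06:00-08:00, 09:00-19:00 (invert busy blocks within the working day).
Oona free: 06:00-17:00 (invert busy blocks within the working day).
Erik free: 06:00-08:00, 08:30-11:00, 12:00-13:00, 15:30-18:30.
Jun ∩ Maria: 07:30-11:00, 14:30-16:30.
Jun ∩ Maria ∩ Vanya: 07:30-08:00, 09:00-11:00, 14:30-16:30.
Jun ∩ Maria ∩ Vanya ∩ Oona: 07:30-08:00, 09:00-11:00, 14:30-16:30.
Jun ∩ Maria ∩ Vanya ∩ Oona ∩ Erik: 07:30-08:00, 09:00-11:00, 15:30-16:30.
The last common window of at least 90 minutes is 09:00-11:00; a 90-minute meeting can start as late as 09:30 and still end by 11:00.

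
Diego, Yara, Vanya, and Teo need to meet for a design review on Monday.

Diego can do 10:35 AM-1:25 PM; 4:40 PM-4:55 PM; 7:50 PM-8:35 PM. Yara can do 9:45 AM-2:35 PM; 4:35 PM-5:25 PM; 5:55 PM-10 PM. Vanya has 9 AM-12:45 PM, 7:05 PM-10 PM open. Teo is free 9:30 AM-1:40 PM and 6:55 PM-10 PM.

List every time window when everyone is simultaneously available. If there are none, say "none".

Diego ∩ Yara: 10:35-13:25, 16:40-16:55, 19:50-20:35.
Diego ∩ Yara ∩ Vanya: 10:35-12:45, 19:50-20:35.
Diego ∩ Yara ∩ Vanya ∩ Teo: 10:35-12:45, 19:50-20:35.

10:35-12:45, 19:50-20:35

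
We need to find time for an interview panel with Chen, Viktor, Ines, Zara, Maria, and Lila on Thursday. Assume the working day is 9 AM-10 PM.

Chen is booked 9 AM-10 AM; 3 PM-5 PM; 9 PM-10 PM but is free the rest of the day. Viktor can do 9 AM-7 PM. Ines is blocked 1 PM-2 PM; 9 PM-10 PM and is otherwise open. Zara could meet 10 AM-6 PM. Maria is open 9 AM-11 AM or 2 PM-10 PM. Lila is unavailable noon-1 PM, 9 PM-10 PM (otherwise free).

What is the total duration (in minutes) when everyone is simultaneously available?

180

Chen free: 10:00-15:00, 17:00-21:00 (invert busy blocks within the working day).
Viktor free: 09:00-19:00.
Ines free: 09:00-13:00, 14:00-21:00 (invert busy blocks within the working day).
Zara free: 10:00-18:00.
Maria free: 09:00-11:00, 14:00-22:00.
Lila free: 09:00-12:00, 13:00-21:00 (invert busy blocks within the working day).
Chen ∩ Viktor: 10:00-15:00, 17:00-19:00.
Chen ∩ Viktor ∩ Ines: 10:00-13:00, 14:00-15:00, 17:00-19:00.
Chen ∩ Viktor ∩ Ines ∩ Zara: 10:00-13:00, 14:00-15:00, 17:00-18:00.
Chen ∩ Viktor ∩ Ines ∩ Zara ∩ Maria: 10:00-11:00, 14:00-15:00, 17:00-18:00.
Chen ∩ Viktor ∩ Ines ∩ Zara ∩ Maria ∩ Lila: 10:00-11:00, 14:00-15:00, 17:00-18:00.
Summing the common windows: 60 + 60 + 60 = 180 minutes.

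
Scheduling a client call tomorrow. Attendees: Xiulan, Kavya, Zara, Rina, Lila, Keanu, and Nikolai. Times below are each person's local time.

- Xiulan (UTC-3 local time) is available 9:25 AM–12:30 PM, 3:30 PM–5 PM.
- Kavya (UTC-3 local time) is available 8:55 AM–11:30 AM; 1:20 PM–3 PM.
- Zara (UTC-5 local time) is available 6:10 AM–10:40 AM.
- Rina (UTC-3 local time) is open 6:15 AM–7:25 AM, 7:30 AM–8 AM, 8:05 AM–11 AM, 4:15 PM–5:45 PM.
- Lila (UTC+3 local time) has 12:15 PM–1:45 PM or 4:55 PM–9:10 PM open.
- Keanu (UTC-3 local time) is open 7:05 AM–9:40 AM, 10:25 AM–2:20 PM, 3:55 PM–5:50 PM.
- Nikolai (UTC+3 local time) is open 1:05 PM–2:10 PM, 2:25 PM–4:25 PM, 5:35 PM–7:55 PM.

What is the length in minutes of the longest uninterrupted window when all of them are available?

0

Xiulan in UTC: 12:25-15:30, 18:30-20:00 (add 3h to convert from UTC-3).
Kavya in UTC: 11:55-14:30, 16:20-18:00 (add 3h to convert from UTC-3).
Zara in UTC: 11:10-15:40 (add 5h to convert from UTC-5).
Rina in UTC: 09:15-10:25, 10:30-11:00, 11:05-14:00, 19:15-20:45 (add 3h to convert from UTC-3).
Lila in UTC: 09:15-10:45, 13:55-18:10 (subtract 3h to convert from UTC+3).
Keanu in UTC: 10:05-12:40, 13:25-17:20, 18:55-20:50 (add 3h to convert from UTC-3).
Nikolai in UTC: 10:05-11:10, 11:25-13:25, 14:35-16:55 (subtract 3h to convert from UTC+3).
Xiulan ∩ Kavya: 12:25-14:30.
Xiulan ∩ Kavya ∩ Zara: 12:25-14:30.
Xiulan ∩ Kavya ∩ Zara ∩ Rina: 12:25-14:00.
Xiulan ∩ Kavya ∩ Zara ∩ Rina ∩ Lila: 13:55-14:00.
Xiulan ∩ Kavya ∩ Zara ∩ Rina ∩ Lila ∩ Keanu: 13:55-14:00.
Xiulan ∩ Kavya ∩ Zara ∩ Rina ∩ Lila ∩ Keanu ∩ Nikolai: ∅.
There is no time when everyone is free.
No common window exists, so the longest block is 0 minutes.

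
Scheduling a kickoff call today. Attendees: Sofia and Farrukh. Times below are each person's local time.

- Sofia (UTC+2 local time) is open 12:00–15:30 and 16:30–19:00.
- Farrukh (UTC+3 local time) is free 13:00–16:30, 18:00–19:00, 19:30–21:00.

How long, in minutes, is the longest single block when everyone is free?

Sofia in UTC: 10:00-13:30, 14:30-17:00 (subtract 2h to convert from UTC+2).
Farrukh in UTC: 10:00-13:30, 15:00-16:00, 16:30-18:00 (subtract 3h to convert from UTC+3).
Sofia ∩ Farrukh: 10:00-13:30, 15:00-16:00, 16:30-17:00.
The longest is 10:00-13:30 at 210 minutes.

210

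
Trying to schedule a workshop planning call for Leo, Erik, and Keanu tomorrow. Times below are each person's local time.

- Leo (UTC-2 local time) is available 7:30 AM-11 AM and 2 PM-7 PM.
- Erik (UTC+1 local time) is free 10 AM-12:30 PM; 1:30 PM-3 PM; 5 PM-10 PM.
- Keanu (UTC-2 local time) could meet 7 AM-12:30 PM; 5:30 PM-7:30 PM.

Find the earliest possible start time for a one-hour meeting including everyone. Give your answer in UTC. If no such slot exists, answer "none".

09:30

Leo in UTC: 09:30-13:00, 16:00-21:00 (add 2h to convert from UTC-2).
Erik in UTC: 09:00-11:30, 12:30-14:00, 16:00-21:00 (subtract 1h to convert from UTC+1).
Keanu in UTC: 09:00-14:30, 19:30-21:30 (add 2h to convert from UTC-2).
Leo ∩ Erik: 09:30-11:30, 12:30-13:00, 16:00-21:00.
Leo ∩ Erik ∩ Keanu: 09:30-11:30, 12:30-13:00, 19:30-21:00.
So the common availability across everyone is 09:30-11:30, 12:30-13:00, 19:30-21:00.
The first common window of at least 60 minutes is 09:30-11:30, so the earliest start is 09:30.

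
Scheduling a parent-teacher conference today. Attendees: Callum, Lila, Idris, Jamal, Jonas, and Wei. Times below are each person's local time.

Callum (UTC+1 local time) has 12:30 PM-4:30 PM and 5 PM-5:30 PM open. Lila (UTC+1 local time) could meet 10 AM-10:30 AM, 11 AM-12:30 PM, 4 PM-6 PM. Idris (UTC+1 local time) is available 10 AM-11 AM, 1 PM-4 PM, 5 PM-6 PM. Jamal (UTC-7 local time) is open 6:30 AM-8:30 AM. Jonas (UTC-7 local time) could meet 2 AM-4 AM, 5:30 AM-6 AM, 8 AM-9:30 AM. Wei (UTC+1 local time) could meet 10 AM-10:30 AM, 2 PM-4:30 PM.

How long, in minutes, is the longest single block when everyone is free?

Callum in UTC: 11:30-15:30, 16:00-16:30 (subtract 1h to convert from UTC+1).
Lila in UTC: 09:00-09:30, 10:00-11:30, 15:00-17:00 (subtract 1h to convert from UTC+1).
Idris in UTC: 09:00-10:00, 12:00-15:00, 16:00-17:00 (subtract 1h to convert from UTC+1).
Jamal in UTC: 13:30-15:30 (add 7h to convert from UTC-7).
Jonas in UTC: 09:00-11:00, 12:30-13:00, 15:00-16:30 (add 7h to convert from UTC-7).
Wei in UTC: 09:00-09:30, 13:00-15:30 (subtract 1h to convert from UTC+1).
Callum ∩ Lila: 15:00-15:30, 16:00-16:30.
Callum ∩ Lila ∩ Idris: 16:00-16:30.
Callum ∩ Lila ∩ Idris ∩ Jamal: ∅.
Callum ∩ Lila ∩ Idris ∩ Jamal ∩ Jonas: ∅.
Callum ∩ Lila ∩ Idris ∩ Jamal ∩ Jonas ∩ Wei: ∅.
There is no time when everyone is free.
No common window exists, so the longest block is 0 minutes.

0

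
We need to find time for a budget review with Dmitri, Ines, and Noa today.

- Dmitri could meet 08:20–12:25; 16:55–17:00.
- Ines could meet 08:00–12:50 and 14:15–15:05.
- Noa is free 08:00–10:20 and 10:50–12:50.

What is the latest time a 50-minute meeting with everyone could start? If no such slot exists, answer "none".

11:35

Dmitri ∩ Ines: 08:20-12:25.
Dmitri ∩ Ines ∩ Noa: 08:20-10:20, 10:50-12:25.
The last common window of at least 50 minutes is 10:50-12:25; a 50-minute meeting can start as late as 11:35 and still end by 12:25.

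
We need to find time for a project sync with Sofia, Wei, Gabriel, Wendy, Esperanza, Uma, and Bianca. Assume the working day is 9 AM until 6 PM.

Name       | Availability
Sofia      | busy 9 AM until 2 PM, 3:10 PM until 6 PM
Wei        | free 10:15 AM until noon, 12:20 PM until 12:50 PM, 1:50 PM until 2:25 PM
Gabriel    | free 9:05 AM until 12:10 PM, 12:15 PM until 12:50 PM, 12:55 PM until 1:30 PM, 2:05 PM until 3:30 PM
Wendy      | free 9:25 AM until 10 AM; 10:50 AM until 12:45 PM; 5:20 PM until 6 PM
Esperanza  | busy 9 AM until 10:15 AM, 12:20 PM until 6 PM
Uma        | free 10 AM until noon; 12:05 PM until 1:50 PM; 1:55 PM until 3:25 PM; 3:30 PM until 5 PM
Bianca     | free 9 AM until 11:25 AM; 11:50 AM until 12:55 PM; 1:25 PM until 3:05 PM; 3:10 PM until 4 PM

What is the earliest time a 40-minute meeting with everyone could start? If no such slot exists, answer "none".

Sofia free: 14:00-15:10 (invert busy blocks within the working day).
Wei free: 10:15-12:00, 12:20-12:50, 13:50-14:25.
Gabriel free: 09:05-12:10, 12:15-12:50, 12:55-13:30, 14:05-15:30.
Wendy free: 09:25-10:00, 10:50-12:45, 17:20-18:00.
Esperanza free: 10:15-12:20 (invert busy blocks within the working day).
Uma free: 10:00-12:00, 12:05-13:50, 13:55-15:25, 15:30-17:00.
Bianca free: 09:00-11:25, 11:50-12:55, 13:25-15:05, 15:10-16:00.
Sofia ∩ Wei: 14:00-14:25.
Sofia ∩ Wei ∩ Gabriel: 14:05-14:25.
Sofia ∩ Wei ∩ Gabriel ∩ Wendy: ∅.
Sofia ∩ Wei ∩ Gabriel ∩ Wendy ∩ Esperanza: ∅.
Sofia ∩ Wei ∩ Gabriel ∩ Wendy ∩ Esperanza ∩ Uma: ∅.
Sofia ∩ Wei ∩ Gabriel ∩ Wendy ∩ Esperanza ∩ Uma ∩ Bianca: ∅.
There is no time when everyone is free.
No common window is at least 40 minutes long.

none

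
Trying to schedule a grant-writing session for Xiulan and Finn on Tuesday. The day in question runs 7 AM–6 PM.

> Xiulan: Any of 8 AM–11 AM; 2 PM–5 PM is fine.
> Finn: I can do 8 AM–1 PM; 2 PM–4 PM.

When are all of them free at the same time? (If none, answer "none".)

08:00-11:00, 14:00-16:00

Xiulan ∩ Finn: 08:00-11:00, 14:00-16:00.
Those are the intersection windows.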